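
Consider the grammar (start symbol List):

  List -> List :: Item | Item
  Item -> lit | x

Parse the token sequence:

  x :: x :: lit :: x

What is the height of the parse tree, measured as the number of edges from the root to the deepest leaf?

[List [List [List [List [Item x]] :: [Item x]] :: [Item lit]] :: [Item x]]

5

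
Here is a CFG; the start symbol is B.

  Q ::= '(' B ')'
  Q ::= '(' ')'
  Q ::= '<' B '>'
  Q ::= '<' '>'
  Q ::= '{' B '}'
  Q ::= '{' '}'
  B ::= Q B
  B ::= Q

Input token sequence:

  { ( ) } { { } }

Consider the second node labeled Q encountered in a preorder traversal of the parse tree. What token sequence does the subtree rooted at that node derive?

( )

[B [Q { [B [Q ( )]] }] [B [Q { [B [Q { }]] }]]]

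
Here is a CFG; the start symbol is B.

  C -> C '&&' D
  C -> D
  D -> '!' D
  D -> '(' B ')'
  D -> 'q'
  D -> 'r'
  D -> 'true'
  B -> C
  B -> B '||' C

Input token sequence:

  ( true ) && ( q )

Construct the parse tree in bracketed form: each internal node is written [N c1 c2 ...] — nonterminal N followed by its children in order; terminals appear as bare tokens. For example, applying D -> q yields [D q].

B
C
C && D
D && D
( B ) && D
( C ) && D
( D ) && D
( true ) && D
( true ) && ( B )
( true ) && ( C )
( true ) && ( D )
( true ) && ( q )

[B [C [C [D ( [B [C [D true]]] )]] && [D ( [B [C [D q]]] )]]]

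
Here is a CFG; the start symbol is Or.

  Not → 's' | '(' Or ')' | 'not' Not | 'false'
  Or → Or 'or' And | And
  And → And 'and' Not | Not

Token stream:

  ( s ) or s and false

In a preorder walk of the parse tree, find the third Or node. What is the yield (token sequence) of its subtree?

[Or [Or [And [Not ( [Or [And [Not s]]] )]]] or [And [And [Not s]] and [Not false]]]

s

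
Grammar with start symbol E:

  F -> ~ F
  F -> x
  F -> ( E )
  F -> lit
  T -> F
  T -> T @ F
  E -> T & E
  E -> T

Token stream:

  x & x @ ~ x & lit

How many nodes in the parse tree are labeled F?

5

[E [T [F x]] & [E [T [T [F x]] @ [F ~ [F x]]] & [E [T [F lit]]]]]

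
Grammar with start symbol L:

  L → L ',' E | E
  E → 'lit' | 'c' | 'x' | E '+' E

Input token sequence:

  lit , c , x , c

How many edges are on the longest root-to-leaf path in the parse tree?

[L [L [L [L [E lit]] , [E c]] , [E x]] , [E c]]

5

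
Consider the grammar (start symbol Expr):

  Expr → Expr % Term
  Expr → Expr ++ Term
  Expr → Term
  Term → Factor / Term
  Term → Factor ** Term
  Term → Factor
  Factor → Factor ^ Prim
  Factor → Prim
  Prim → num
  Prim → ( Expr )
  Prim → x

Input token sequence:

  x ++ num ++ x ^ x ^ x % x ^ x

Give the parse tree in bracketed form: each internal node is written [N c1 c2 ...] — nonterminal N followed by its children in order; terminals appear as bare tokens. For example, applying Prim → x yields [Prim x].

Expr
Expr % Term
Expr ++ Term % Term
Expr ++ Term ++ Term % Term
Term ++ Term ++ Term % Term
Factor ++ Term ++ Term % Term
Prim ++ Term ++ Term % Term
x ++ Term ++ Term % Term
x ++ Factor ++ Term % Term
x ++ Prim ++ Term % Term
x ++ num ++ Term % Term
x ++ num ++ Factor % Term
x ++ num ++ Factor ^ Prim % Term
x ++ num ++ Factor ^ Prim ^ Prim % Term
x ++ num ++ Prim ^ Prim ^ Prim % Term
x ++ num ++ x ^ Prim ^ Prim % Term
x ++ num ++ x ^ x ^ Prim % Term
x ++ num ++ x ^ x ^ x % Term
x ++ num ++ x ^ x ^ x % Factor
x ++ num ++ x ^ x ^ x % Factor ^ Prim
x ++ num ++ x ^ x ^ x % Prim ^ Prim
x ++ num ++ x ^ x ^ x % x ^ Prim
x ++ num ++ x ^ x ^ x % x ^ x

[Expr [Expr [Expr [Expr [Term [Factor [Prim x]]]] ++ [Term [Factor [Prim num]]]] ++ [Term [Factor [Factor [Factor [Prim x]] ^ [Prim x]] ^ [Prim x]]]] % [Term [Factor [Factor [Prim x]] ^ [Prim x]]]]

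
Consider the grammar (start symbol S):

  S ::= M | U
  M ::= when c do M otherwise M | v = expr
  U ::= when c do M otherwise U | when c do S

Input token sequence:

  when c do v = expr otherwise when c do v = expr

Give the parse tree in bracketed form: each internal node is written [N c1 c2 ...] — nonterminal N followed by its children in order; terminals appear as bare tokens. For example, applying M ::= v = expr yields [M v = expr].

[S [U when c do [M v = expr] otherwise [U when c do [S [M v = expr]]]]]

S
U
when c do M otherwise U
when c do v = expr otherwise U
when c do v = expr otherwise when c do S
when c do v = expr otherwise when c do M
when c do v = expr otherwise when c do v = expr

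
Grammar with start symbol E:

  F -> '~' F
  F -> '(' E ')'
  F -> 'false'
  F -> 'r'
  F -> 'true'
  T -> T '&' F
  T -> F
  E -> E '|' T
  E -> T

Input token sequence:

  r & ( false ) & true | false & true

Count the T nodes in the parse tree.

[E [E [T [T [T [F r]] & [F ( [E [T [F false]]] )]] & [F true]]] | [T [T [F false]] & [F true]]]

6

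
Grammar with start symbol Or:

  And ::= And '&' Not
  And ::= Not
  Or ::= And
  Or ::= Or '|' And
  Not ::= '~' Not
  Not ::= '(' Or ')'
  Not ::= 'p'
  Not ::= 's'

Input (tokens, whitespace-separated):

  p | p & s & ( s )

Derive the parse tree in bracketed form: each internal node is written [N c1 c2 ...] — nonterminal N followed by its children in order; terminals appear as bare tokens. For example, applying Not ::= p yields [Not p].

[Or [Or [And [Not p]]] | [And [And [And [Not p]] & [Not s]] & [Not ( [Or [And [Not s]]] )]]]

Or
Or | And
And | And
Not | And
p | And
p | And & Not
p | And & Not & Not
p | Not & Not & Not
p | p & Not & Not
p | p & s & Not
p | p & s & ( Or )
p | p & s & ( And )
p | p & s & ( Not )
p | p & s & ( s )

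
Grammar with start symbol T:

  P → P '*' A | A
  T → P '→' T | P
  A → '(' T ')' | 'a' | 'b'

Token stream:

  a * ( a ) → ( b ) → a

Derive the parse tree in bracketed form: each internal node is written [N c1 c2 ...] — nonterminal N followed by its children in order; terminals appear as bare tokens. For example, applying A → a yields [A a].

T
P → T
P * A → T
A * A → T
a * A → T
a * ( T ) → T
a * ( P ) → T
a * ( A ) → T
a * ( a ) → T
a * ( a ) → P → T
a * ( a ) → A → T
a * ( a ) → ( T ) → T
a * ( a ) → ( P ) → T
a * ( a ) → ( A ) → T
a * ( a ) → ( b ) → T
a * ( a ) → ( b ) → P
a * ( a ) → ( b ) → A
a * ( a ) → ( b ) → a

[T [P [P [A a]] * [A ( [T [P [A a]]] )]] → [T [P [A ( [T [P [A b]]] )]] → [T [P [A a]]]]]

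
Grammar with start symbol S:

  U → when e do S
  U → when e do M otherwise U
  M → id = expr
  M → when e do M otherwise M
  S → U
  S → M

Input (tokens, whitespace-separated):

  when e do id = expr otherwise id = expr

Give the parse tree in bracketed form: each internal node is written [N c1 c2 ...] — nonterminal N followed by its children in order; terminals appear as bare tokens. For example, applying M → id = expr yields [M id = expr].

S
M
when e do M otherwise M
when e do id = expr otherwise M
when e do id = expr otherwise id = expr

[S [M when e do [M id = expr] otherwise [M id = expr]]]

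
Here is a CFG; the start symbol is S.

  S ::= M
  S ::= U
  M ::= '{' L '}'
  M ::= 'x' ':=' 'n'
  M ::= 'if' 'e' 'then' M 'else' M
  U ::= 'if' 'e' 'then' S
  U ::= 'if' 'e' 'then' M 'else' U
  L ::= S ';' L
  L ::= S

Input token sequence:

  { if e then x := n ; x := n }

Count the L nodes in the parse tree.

[S [M { [L [S [U if e then [S [M x := n]]]] ; [L [S [M x := n]]]] }]]

2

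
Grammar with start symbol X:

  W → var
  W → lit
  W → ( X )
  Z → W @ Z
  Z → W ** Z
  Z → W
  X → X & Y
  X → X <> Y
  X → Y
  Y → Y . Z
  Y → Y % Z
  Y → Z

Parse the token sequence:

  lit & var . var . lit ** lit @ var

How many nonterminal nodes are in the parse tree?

[X [X [Y [Z [W lit]]]] & [Y [Y [Y [Z [W var]]] . [Z [W var]]] . [Z [W lit] ** [Z [W lit] @ [Z [W var]]]]]]

18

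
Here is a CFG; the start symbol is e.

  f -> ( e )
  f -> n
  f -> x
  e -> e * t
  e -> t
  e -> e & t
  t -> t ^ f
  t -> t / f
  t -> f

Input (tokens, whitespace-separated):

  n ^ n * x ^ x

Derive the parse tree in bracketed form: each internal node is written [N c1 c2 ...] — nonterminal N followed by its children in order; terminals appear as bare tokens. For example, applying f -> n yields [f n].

[e [e [t [t [f n]] ^ [f n]]] * [t [t [f x]] ^ [f x]]]

e
e * t
t * t
t ^ f * t
f ^ f * t
n ^ f * t
n ^ n * t
n ^ n * t ^ f
n ^ n * f ^ f
n ^ n * x ^ f
n ^ n * x ^ x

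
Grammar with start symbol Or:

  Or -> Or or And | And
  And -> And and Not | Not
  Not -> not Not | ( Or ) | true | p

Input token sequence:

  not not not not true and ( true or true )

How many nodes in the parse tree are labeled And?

4

[Or [And [And [Not not [Not not [Not not [Not not [Not true]]]]]] and [Not ( [Or [Or [And [Not true]]] or [And [Not true]]] )]]]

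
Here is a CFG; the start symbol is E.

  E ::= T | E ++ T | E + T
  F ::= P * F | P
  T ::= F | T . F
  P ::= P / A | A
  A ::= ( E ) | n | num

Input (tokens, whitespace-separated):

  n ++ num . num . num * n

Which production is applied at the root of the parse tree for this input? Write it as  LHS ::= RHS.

[E [E [T [F [P [A n]]]]] ++ [T [T [T [F [P [A num]]]] . [F [P [A num]]]] . [F [P [A num]] * [F [P [A n]]]]]]

E ::= E ++ T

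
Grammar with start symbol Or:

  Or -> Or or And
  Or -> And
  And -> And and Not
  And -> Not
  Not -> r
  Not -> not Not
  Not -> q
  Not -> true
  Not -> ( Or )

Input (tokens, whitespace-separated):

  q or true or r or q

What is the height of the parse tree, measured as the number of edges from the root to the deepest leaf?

[Or [Or [Or [Or [And [Not q]]] or [And [Not true]]] or [And [Not r]]] or [And [Not q]]]

6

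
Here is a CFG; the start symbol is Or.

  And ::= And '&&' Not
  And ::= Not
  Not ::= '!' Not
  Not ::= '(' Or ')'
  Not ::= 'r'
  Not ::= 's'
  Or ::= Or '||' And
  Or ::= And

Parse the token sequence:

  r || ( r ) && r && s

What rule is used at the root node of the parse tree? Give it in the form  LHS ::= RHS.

Or ::= Or '||' And

[Or [Or [And [Not r]]] || [And [And [And [Not ( [Or [And [Not r]]] )]] && [Not r]] && [Not s]]]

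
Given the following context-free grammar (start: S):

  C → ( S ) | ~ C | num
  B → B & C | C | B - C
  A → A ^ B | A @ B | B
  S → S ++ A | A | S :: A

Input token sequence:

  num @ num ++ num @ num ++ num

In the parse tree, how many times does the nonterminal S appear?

[S [S [S [A [A [B [C num]]] @ [B [C num]]]] ++ [A [A [B [C num]]] @ [B [C num]]]] ++ [A [B [C num]]]]

3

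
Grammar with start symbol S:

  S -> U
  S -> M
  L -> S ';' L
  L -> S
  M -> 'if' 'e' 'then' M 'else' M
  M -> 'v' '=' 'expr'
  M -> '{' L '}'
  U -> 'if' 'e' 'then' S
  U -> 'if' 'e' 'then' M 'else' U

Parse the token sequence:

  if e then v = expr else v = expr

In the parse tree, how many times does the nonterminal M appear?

3

[S [M if e then [M v = expr] else [M v = expr]]]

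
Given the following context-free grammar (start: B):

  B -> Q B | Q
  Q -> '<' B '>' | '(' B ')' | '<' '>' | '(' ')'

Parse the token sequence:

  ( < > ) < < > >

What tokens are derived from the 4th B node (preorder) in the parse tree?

< >

[B [Q ( [B [Q < >]] )] [B [Q < [B [Q < >]] >]]]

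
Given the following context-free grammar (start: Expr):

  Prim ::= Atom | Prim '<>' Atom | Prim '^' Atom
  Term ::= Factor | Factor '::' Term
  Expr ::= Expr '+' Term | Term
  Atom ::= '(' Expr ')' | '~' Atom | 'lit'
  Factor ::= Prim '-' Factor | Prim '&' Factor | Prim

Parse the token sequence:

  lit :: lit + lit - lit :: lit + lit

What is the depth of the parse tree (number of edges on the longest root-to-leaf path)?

[Expr [Expr [Expr [Term [Factor [Prim [Atom lit]]] :: [Term [Factor [Prim [Atom lit]]]]]] + [Term [Factor [Prim [Atom lit]] - [Factor [Prim [Atom lit]]]] :: [Term [Factor [Prim [Atom lit]]]]]] + [Term [Factor [Prim [Atom lit]]]]]

8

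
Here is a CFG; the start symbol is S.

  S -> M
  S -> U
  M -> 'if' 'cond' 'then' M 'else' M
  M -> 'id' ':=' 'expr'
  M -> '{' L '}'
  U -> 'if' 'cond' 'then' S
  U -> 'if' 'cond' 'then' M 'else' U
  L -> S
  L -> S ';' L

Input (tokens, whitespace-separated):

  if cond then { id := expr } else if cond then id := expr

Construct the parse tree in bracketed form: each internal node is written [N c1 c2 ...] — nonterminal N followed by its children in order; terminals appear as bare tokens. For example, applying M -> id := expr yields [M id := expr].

S
U
if cond then M else U
if cond then { L } else U
if cond then { S } else U
if cond then { M } else U
if cond then { id := expr } else U
if cond then { id := expr } else if cond then S
if cond then { id := expr } else if cond then M
if cond then { id := expr } else if cond then id := expr

[S [U if cond then [M { [L [S [M id := expr]]] }] else [U if cond then [S [M id := expr]]]]]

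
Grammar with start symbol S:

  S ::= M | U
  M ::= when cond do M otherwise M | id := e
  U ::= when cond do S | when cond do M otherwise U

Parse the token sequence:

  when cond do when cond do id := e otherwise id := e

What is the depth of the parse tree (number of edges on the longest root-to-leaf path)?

5

[S [U when cond do [S [M when cond do [M id := e] otherwise [M id := e]]]]]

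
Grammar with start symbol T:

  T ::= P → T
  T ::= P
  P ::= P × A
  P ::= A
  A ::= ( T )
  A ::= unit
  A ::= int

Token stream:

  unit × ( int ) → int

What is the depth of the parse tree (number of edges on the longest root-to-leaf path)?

6

[T [P [P [A unit]] × [A ( [T [P [A int]]] )]] → [T [P [A int]]]]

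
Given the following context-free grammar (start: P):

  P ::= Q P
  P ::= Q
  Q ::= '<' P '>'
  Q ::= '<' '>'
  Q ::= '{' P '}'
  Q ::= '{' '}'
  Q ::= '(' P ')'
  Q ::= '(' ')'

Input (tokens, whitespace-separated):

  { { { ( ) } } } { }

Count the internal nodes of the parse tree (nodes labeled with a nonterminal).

10

[P [Q { [P [Q { [P [Q { [P [Q ( )]] }]] }]] }] [P [Q { }]]]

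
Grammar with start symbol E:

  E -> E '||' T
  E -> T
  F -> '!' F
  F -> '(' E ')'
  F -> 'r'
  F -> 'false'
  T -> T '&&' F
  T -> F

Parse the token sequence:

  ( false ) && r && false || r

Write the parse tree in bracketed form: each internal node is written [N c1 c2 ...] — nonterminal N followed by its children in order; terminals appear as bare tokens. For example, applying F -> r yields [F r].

E
E || T
T || T
T && F || T
T && F && F || T
F && F && F || T
( E ) && F && F || T
( T ) && F && F || T
( F ) && F && F || T
( false ) && F && F || T
( false ) && r && F || T
( false ) && r && false || T
( false ) && r && false || F
( false ) && r && false || r

[E [E [T [T [T [F ( [E [T [F false]]] )]] && [F r]] && [F false]]] || [T [F r]]]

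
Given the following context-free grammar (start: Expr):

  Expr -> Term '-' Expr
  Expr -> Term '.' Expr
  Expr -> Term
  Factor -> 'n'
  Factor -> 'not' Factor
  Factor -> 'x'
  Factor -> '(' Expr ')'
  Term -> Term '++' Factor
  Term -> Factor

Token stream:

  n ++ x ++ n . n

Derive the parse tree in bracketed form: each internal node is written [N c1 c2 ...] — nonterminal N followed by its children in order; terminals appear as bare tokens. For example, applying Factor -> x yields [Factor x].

Expr
Term . Expr
Term ++ Factor . Expr
Term ++ Factor ++ Factor . Expr
Factor ++ Factor ++ Factor . Expr
n ++ Factor ++ Factor . Expr
n ++ x ++ Factor . Expr
n ++ x ++ n . Expr
n ++ x ++ n . Term
n ++ x ++ n . Factor
n ++ x ++ n . n

[Expr [Term [Term [Term [Factor n]] ++ [Factor x]] ++ [Factor n]] . [Expr [Term [Factor n]]]]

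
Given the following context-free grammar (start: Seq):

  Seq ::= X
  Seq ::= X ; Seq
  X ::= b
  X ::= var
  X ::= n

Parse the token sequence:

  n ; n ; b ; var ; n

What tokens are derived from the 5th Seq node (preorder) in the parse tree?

n

[Seq [X n] ; [Seq [X n] ; [Seq [X b] ; [Seq [X var] ; [Seq [X n]]]]]]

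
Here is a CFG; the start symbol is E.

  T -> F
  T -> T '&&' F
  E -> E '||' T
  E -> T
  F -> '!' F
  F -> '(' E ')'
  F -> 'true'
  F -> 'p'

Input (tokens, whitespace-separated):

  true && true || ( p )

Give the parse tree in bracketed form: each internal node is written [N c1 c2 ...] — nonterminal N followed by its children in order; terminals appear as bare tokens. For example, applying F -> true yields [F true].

[E [E [T [T [F true]] && [F true]]] || [T [F ( [E [T [F p]]] )]]]

E
E || T
T || T
T && F || T
F && F || T
true && F || T
true && true || T
true && true || F
true && true || ( E )
true && true || ( T )
true && true || ( F )
true && true || ( p )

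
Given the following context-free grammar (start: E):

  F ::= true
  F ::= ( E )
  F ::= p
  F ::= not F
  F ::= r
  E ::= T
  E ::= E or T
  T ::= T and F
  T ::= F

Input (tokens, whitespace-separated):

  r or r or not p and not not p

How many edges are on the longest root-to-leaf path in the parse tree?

5

[E [E [E [T [F r]]] or [T [F r]]] or [T [T [F not [F p]]] and [F not [F not [F p]]]]]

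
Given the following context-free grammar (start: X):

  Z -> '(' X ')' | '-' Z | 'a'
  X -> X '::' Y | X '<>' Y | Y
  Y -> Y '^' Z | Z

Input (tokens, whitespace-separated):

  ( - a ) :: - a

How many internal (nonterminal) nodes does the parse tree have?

11

[X [X [Y [Z ( [X [Y [Z - [Z a]]]] )]]] :: [Y [Z - [Z a]]]]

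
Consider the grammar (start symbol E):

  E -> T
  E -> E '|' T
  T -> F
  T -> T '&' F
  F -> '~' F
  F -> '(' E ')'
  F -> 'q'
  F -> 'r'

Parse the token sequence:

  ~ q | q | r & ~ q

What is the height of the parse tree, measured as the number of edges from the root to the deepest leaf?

6

[E [E [E [T [F ~ [F q]]]] | [T [F q]]] | [T [T [F r]] & [F ~ [F q]]]]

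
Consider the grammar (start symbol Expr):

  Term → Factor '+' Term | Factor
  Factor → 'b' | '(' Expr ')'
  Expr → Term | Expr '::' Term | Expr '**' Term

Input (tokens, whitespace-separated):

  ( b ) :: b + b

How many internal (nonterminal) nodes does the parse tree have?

11

[Expr [Expr [Term [Factor ( [Expr [Term [Factor b]]] )]]] :: [Term [Factor b] + [Term [Factor b]]]]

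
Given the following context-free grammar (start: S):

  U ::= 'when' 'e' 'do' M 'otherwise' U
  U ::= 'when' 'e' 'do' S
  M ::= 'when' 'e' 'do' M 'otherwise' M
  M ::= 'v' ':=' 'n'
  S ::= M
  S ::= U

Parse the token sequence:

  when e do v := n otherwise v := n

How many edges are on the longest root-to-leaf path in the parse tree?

[S [M when e do [M v := n] otherwise [M v := n]]]

3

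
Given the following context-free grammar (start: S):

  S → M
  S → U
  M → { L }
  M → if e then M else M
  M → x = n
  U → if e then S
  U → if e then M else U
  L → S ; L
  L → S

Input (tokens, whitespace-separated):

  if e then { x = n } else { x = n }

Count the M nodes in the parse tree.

5

[S [M if e then [M { [L [S [M x = n]]] }] else [M { [L [S [M x = n]]] }]]]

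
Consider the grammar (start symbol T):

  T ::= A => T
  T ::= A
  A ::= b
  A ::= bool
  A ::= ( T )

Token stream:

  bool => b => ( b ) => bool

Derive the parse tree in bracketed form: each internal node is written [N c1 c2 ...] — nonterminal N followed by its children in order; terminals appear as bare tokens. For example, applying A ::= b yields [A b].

[T [A bool] => [T [A b] => [T [A ( [T [A b]] )] => [T [A bool]]]]]

T
A => T
bool => T
bool => A => T
bool => b => T
bool => b => A => T
bool => b => ( T ) => T
bool => b => ( A ) => T
bool => b => ( b ) => T
bool => b => ( b ) => A
bool => b => ( b ) => bool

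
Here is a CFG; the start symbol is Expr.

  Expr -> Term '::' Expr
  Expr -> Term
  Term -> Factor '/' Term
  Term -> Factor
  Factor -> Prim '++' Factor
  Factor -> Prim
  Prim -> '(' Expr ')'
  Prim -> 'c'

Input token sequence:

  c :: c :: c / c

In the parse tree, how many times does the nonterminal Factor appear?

[Expr [Term [Factor [Prim c]]] :: [Expr [Term [Factor [Prim c]]] :: [Expr [Term [Factor [Prim c]] / [Term [Factor [Prim c]]]]]]]

4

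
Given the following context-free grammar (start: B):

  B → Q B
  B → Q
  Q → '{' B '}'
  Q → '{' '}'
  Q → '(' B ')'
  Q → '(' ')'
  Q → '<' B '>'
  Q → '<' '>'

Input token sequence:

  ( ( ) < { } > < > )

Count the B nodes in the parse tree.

[B [Q ( [B [Q ( )] [B [Q < [B [Q { }]] >] [B [Q < >]]]] )]]

5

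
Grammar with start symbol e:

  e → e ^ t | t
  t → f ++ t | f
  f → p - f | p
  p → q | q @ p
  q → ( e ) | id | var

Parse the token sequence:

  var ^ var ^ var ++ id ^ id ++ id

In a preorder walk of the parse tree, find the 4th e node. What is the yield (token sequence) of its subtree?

var

[e [e [e [e [t [f [p [q var]]]]] ^ [t [f [p [q var]]]]] ^ [t [f [p [q var]]] ++ [t [f [p [q id]]]]]] ^ [t [f [p [q id]]] ++ [t [f [p [q id]]]]]]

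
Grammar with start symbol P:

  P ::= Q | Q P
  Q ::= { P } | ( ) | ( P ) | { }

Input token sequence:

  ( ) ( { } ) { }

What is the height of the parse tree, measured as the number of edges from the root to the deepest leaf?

[P [Q ( )] [P [Q ( [P [Q { }]] )] [P [Q { }]]]]

5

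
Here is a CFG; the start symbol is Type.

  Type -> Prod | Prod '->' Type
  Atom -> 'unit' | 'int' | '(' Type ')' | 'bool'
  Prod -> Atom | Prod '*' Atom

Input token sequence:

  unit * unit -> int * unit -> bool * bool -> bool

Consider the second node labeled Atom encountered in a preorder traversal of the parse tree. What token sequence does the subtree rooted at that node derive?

[Type [Prod [Prod [Atom unit]] * [Atom unit]] -> [Type [Prod [Prod [Atom int]] * [Atom unit]] -> [Type [Prod [Prod [Atom bool]] * [Atom bool]] -> [Type [Prod [Atom bool]]]]]]

unit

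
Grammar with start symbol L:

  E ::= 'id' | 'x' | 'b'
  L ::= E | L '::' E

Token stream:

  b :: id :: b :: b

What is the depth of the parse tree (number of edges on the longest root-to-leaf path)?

[L [L [L [L [E b]] :: [E id]] :: [E b]] :: [E b]]

5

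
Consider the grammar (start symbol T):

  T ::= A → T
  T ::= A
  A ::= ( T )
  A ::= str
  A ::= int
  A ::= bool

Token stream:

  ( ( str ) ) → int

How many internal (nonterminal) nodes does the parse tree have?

[T [A ( [T [A ( [T [A str]] )]] )] → [T [A int]]]

8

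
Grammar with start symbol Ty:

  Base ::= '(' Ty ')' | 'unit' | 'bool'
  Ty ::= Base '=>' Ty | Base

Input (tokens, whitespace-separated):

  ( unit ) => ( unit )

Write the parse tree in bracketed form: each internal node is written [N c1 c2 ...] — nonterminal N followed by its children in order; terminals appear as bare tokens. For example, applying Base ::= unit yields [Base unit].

Ty
Base => Ty
( Ty ) => Ty
( Base ) => Ty
( unit ) => Ty
( unit ) => Base
( unit ) => ( Ty )
( unit ) => ( Base )
( unit ) => ( unit )

[Ty [Base ( [Ty [Base unit]] )] => [Ty [Base ( [Ty [Base unit]] )]]]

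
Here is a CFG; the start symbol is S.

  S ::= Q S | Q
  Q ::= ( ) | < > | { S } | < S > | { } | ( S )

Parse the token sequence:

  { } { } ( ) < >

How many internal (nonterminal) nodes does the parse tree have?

[S [Q { }] [S [Q { }] [S [Q ( )] [S [Q < >]]]]]

8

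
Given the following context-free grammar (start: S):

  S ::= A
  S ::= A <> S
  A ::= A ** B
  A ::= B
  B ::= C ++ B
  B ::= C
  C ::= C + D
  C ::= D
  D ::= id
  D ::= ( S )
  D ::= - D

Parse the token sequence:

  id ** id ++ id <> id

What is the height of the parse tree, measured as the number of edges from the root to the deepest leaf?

[S [A [A [B [C [D id]]]] ** [B [C [D id]] ++ [B [C [D id]]]]] <> [S [A [B [C [D id]]]]]]

6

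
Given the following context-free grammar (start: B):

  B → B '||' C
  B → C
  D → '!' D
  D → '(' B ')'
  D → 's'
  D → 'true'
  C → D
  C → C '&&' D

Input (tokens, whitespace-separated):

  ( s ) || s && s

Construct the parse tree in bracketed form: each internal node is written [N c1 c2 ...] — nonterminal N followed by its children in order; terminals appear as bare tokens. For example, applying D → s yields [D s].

B
B || C
C || C
D || C
( B ) || C
( C ) || C
( D ) || C
( s ) || C
( s ) || C && D
( s ) || D && D
( s ) || s && D
( s ) || s && s

[B [B [C [D ( [B [C [D s]]] )]]] || [C [C [D s]] && [D s]]]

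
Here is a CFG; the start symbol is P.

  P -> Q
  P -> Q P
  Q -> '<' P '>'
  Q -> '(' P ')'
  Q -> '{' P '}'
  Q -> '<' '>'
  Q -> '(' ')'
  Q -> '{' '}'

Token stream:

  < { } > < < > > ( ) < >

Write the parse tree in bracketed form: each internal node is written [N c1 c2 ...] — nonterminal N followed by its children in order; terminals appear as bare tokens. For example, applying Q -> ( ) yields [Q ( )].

[P [Q < [P [Q { }]] >] [P [Q < [P [Q < >]] >] [P [Q ( )] [P [Q < >]]]]]

P
Q P
< P > P
< Q > P
< { } > P
< { } > Q P
< { } > < P > P
< { } > < Q > P
< { } > < < > > P
< { } > < < > > Q P
< { } > < < > > ( ) P
< { } > < < > > ( ) Q
< { } > < < > > ( ) < >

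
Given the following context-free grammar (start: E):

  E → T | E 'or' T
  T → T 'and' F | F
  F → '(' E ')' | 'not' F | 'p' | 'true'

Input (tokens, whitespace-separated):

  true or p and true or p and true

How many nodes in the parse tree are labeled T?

[E [E [E [T [F true]]] or [T [T [F p]] and [F true]]] or [T [T [F p]] and [F true]]]

5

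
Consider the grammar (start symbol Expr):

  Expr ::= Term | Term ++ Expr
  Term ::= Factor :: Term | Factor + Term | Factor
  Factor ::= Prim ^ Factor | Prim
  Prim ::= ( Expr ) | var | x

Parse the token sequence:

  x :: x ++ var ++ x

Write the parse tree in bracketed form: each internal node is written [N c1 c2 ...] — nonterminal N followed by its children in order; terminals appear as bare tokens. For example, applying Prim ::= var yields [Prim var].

[Expr [Term [Factor [Prim x]] :: [Term [Factor [Prim x]]]] ++ [Expr [Term [Factor [Prim var]]] ++ [Expr [Term [Factor [Prim x]]]]]]

Expr
Term ++ Expr
Factor :: Term ++ Expr
Prim :: Term ++ Expr
x :: Term ++ Expr
x :: Factor ++ Expr
x :: Prim ++ Expr
x :: x ++ Expr
x :: x ++ Term ++ Expr
x :: x ++ Factor ++ Expr
x :: x ++ Prim ++ Expr
x :: x ++ var ++ Expr
x :: x ++ var ++ Term
x :: x ++ var ++ Factor
x :: x ++ var ++ Prim
x :: x ++ var ++ x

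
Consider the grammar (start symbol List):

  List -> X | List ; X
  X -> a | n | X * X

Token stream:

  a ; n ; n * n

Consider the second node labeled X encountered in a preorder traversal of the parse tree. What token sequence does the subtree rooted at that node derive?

[List [List [List [X a]] ; [X n]] ; [X [X n] * [X n]]]

n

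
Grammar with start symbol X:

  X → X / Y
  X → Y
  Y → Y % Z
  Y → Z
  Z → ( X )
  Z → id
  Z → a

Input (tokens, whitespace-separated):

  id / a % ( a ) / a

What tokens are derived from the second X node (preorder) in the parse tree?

[X [X [X [Y [Z id]]] / [Y [Y [Z a]] % [Z ( [X [Y [Z a]]] )]]] / [Y [Z a]]]

id / a % ( a )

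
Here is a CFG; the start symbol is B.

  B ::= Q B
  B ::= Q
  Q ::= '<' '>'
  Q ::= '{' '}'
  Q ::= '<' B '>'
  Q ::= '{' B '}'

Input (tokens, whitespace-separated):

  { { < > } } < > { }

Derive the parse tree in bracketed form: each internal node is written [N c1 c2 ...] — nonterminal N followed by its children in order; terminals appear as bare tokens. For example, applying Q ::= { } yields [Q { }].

B
Q B
{ B } B
{ Q } B
{ { B } } B
{ { Q } } B
{ { < > } } B
{ { < > } } Q B
{ { < > } } < > B
{ { < > } } < > Q
{ { < > } } < > { }

[B [Q { [B [Q { [B [Q < >]] }]] }] [B [Q < >] [B [Q { }]]]]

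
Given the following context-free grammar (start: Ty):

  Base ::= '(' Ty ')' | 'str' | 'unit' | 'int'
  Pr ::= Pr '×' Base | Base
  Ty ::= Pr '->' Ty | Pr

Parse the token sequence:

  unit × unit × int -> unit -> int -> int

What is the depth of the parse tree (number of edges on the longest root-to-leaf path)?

[Ty [Pr [Pr [Pr [Base unit]] × [Base unit]] × [Base int]] -> [Ty [Pr [Base unit]] -> [Ty [Pr [Base int]] -> [Ty [Pr [Base int]]]]]]

6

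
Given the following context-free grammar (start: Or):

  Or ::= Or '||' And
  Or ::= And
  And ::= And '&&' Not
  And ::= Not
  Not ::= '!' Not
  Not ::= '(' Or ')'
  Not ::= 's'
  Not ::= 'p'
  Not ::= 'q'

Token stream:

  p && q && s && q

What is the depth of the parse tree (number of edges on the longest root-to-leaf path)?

6

[Or [And [And [And [And [Not p]] && [Not q]] && [Not s]] && [Not q]]]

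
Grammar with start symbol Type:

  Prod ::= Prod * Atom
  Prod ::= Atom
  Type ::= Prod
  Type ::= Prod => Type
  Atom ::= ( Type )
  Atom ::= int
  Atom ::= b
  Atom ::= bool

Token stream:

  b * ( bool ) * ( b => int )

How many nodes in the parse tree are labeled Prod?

[Type [Prod [Prod [Prod [Atom b]] * [Atom ( [Type [Prod [Atom bool]]] )]] * [Atom ( [Type [Prod [Atom b]] => [Type [Prod [Atom int]]]] )]]]

6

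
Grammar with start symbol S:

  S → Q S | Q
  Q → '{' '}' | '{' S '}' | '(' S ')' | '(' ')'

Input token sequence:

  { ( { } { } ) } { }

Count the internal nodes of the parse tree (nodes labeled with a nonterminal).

10

[S [Q { [S [Q ( [S [Q { }] [S [Q { }]]] )]] }] [S [Q { }]]]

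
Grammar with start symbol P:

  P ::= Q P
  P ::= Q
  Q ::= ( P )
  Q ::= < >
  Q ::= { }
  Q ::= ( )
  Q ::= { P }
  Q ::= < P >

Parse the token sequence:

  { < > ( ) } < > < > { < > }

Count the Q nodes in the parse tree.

[P [Q { [P [Q < >] [P [Q ( )]]] }] [P [Q < >] [P [Q < >] [P [Q { [P [Q < >]] }]]]]]

7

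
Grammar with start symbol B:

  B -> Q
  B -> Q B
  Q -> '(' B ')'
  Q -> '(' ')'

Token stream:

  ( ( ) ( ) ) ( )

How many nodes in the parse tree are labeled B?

4

[B [Q ( [B [Q ( )] [B [Q ( )]]] )] [B [Q ( )]]]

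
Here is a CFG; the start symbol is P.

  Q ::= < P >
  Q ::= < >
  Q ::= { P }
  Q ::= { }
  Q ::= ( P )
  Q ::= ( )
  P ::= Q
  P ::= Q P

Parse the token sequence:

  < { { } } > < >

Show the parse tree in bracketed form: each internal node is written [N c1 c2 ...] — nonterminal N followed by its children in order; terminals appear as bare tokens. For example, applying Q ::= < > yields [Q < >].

[P [Q < [P [Q { [P [Q { }]] }]] >] [P [Q < >]]]

P
Q P
< P > P
< Q > P
< { P } > P
< { Q } > P
< { { } } > P
< { { } } > Q
< { { } } > < >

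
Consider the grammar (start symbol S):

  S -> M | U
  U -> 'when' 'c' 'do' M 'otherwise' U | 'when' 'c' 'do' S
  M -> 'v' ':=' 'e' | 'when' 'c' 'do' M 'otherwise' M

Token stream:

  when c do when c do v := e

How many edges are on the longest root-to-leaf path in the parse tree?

[S [U when c do [S [U when c do [S [M v := e]]]]]]

6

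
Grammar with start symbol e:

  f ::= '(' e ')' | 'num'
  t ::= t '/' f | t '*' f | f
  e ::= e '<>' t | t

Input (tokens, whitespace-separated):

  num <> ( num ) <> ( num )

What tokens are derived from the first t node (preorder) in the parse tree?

num

[e [e [e [t [f num]]] <> [t [f ( [e [t [f num]]] )]]] <> [t [f ( [e [t [f num]]] )]]]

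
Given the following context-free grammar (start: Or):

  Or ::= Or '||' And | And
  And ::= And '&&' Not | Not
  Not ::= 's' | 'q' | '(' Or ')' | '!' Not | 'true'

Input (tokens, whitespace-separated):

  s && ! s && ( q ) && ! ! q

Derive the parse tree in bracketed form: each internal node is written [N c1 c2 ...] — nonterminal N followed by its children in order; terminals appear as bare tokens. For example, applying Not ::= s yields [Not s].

[Or [And [And [And [And [Not s]] && [Not ! [Not s]]] && [Not ( [Or [And [Not q]]] )]] && [Not ! [Not ! [Not q]]]]]

Or
And
And && Not
And && Not && Not
And && Not && Not && Not
Not && Not && Not && Not
s && Not && Not && Not
s && ! Not && Not && Not
s && ! s && Not && Not
s && ! s && ( Or ) && Not
s && ! s && ( And ) && Not
s && ! s && ( Not ) && Not
s && ! s && ( q ) && Not
s && ! s && ( q ) && ! Not
s && ! s && ( q ) && ! ! Not
s && ! s && ( q ) && ! ! q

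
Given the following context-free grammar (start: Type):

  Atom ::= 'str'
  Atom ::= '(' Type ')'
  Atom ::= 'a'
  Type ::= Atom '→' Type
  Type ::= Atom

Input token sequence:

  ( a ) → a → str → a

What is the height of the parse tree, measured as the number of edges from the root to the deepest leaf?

[Type [Atom ( [Type [Atom a]] )] → [Type [Atom a] → [Type [Atom str] → [Type [Atom a]]]]]

5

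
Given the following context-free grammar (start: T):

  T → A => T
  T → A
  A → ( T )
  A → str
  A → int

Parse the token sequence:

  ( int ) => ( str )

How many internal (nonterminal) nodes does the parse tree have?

[T [A ( [T [A int]] )] => [T [A ( [T [A str]] )]]]

8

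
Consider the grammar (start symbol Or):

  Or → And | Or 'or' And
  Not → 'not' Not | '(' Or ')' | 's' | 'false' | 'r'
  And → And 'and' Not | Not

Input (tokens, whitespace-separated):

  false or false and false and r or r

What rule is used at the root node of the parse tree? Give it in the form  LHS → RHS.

Or → Or 'or' And

[Or [Or [Or [And [Not false]]] or [And [And [And [Not false]] and [Not false]] and [Not r]]] or [And [Not r]]]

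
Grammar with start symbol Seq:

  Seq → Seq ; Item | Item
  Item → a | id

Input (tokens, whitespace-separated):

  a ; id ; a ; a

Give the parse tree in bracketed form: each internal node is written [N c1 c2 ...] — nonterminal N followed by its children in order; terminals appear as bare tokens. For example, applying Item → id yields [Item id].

[Seq [Seq [Seq [Seq [Item a]] ; [Item id]] ; [Item a]] ; [Item a]]

Seq
Seq ; Item
Seq ; Item ; Item
Seq ; Item ; Item ; Item
Item ; Item ; Item ; Item
a ; Item ; Item ; Item
a ; id ; Item ; Item
a ; id ; a ; Item
a ; id ; a ; a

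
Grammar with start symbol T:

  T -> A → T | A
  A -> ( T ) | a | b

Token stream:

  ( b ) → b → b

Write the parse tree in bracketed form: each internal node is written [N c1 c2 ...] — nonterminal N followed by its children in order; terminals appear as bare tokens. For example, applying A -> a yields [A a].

T
A → T
( T ) → T
( A ) → T
( b ) → T
( b ) → A → T
( b ) → b → T
( b ) → b → A
( b ) → b → b

[T [A ( [T [A b]] )] → [T [A b] → [T [A b]]]]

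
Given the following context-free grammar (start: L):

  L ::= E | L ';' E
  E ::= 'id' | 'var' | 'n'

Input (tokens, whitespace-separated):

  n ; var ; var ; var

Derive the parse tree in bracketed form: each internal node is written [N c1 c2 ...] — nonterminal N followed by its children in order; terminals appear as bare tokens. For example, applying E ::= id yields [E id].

[L [L [L [L [E n]] ; [E var]] ; [E var]] ; [E var]]

L
L ; E
L ; E ; E
L ; E ; E ; E
E ; E ; E ; E
n ; E ; E ; E
n ; var ; E ; E
n ; var ; var ; E
n ; var ; var ; var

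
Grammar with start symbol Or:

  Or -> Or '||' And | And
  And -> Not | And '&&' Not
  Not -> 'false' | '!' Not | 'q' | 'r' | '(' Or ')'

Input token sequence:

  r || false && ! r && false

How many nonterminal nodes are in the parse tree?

11

[Or [Or [And [Not r]]] || [And [And [And [Not false]] && [Not ! [Not r]]] && [Not false]]]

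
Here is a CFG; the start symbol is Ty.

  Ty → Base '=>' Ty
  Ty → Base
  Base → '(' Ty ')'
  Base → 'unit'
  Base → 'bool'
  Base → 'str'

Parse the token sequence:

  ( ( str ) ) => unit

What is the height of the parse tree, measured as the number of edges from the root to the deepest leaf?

[Ty [Base ( [Ty [Base ( [Ty [Base str]] )]] )] => [Ty [Base unit]]]

6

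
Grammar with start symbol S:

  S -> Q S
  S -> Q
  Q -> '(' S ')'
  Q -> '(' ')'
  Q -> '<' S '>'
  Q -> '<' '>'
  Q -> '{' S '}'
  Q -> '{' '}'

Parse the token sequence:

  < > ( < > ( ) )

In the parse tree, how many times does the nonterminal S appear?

[S [Q < >] [S [Q ( [S [Q < >] [S [Q ( )]]] )]]]

4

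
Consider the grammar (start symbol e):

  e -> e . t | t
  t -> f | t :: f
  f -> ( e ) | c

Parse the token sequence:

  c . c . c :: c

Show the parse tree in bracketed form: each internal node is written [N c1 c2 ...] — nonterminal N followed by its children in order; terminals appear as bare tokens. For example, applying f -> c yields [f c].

[e [e [e [t [f c]]] . [t [f c]]] . [t [t [f c]] :: [f c]]]

e
e . t
e . t . t
t . t . t
f . t . t
c . t . t
c . f . t
c . c . t
c . c . t :: f
c . c . f :: f
c . c . c :: f
c . c . c :: c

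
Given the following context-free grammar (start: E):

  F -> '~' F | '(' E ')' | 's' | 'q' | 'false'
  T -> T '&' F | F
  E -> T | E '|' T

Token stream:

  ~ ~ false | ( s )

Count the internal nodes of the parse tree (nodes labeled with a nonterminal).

[E [E [T [F ~ [F ~ [F false]]]]] | [T [F ( [E [T [F s]]] )]]]

11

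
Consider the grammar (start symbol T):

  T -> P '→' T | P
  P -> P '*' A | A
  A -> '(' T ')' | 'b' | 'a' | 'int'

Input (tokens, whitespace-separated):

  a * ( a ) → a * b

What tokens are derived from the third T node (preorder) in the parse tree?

[T [P [P [A a]] * [A ( [T [P [A a]]] )]] → [T [P [P [A a]] * [A b]]]]

a * b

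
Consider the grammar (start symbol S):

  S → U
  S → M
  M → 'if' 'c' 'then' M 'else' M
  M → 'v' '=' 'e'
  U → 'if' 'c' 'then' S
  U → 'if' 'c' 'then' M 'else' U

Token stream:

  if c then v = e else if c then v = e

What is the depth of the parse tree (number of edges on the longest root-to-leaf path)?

5

[S [U if c then [M v = e] else [U if c then [S [M v = e]]]]]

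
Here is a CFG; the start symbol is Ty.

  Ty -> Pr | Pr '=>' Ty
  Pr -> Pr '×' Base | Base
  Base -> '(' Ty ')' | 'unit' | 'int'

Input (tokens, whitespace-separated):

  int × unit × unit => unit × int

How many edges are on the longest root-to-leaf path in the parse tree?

5

[Ty [Pr [Pr [Pr [Base int]] × [Base unit]] × [Base unit]] => [Ty [Pr [Pr [Base unit]] × [Base int]]]]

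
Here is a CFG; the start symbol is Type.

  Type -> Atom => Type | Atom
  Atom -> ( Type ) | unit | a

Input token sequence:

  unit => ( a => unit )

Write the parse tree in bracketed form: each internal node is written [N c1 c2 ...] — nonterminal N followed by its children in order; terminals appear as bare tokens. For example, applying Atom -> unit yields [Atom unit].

[Type [Atom unit] => [Type [Atom ( [Type [Atom a] => [Type [Atom unit]]] )]]]

Type
Atom => Type
unit => Type
unit => Atom
unit => ( Type )
unit => ( Atom => Type )
unit => ( a => Type )
unit => ( a => Atom )
unit => ( a => unit )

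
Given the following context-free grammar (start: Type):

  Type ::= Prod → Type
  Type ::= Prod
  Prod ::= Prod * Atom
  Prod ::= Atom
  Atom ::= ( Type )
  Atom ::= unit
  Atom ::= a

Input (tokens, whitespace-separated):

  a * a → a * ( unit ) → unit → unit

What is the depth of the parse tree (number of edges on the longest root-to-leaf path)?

7

[Type [Prod [Prod [Atom a]] * [Atom a]] → [Type [Prod [Prod [Atom a]] * [Atom ( [Type [Prod [Atom unit]]] )]] → [Type [Prod [Atom unit]] → [Type [Prod [Atom unit]]]]]]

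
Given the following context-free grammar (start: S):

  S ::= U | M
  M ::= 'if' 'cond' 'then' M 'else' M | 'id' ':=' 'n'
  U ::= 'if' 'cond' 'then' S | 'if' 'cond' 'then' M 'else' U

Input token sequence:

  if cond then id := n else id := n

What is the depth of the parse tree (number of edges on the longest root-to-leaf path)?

3

[S [M if cond then [M id := n] else [M id := n]]]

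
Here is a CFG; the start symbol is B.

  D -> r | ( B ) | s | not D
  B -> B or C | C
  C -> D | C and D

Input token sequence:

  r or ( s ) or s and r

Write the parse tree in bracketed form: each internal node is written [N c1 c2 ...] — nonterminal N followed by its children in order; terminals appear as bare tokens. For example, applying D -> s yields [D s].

B
B or C
B or C or C
C or C or C
D or C or C
r or C or C
r or D or C
r or ( B ) or C
r or ( C ) or C
r or ( D ) or C
r or ( s ) or C
r or ( s ) or C and D
r or ( s ) or D and D
r or ( s ) or s and D
r or ( s ) or s and r

[B [B [B [C [D r]]] or [C [D ( [B [C [D s]]] )]]] or [C [C [D s]] and [D r]]]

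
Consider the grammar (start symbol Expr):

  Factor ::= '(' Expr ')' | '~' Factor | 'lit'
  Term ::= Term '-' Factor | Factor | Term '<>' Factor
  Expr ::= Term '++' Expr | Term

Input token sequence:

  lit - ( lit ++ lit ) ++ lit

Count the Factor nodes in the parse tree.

[Expr [Term [Term [Factor lit]] - [Factor ( [Expr [Term [Factor lit]] ++ [Expr [Term [Factor lit]]]] )]] ++ [Expr [Term [Factor lit]]]]

5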